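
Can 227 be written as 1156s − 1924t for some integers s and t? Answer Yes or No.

No

gcd(1156, 1924): 1924 = 1·1156 + 768; 1156 = 1·768 + 388; 768 = 1·388 + 380; 388 = 1·380 + 8; 380 = 47·8 + 4; 8 = 2·4 + 0 → 4
4 does not divide 227, so a solution does not exist.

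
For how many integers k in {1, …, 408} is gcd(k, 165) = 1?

198

165 = 3·5·11. Inclusion–exclusion on these primes:
408 − ⌊408/3⌋ − ⌊408/5⌋ − ⌊408/11⌋ + ⌊408/15⌋ + ⌊408/33⌋ + ⌊408/55⌋ − ⌊408/165⌋ = 198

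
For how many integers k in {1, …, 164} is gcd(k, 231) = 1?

Prime factors of 231: 3, 7, 11. Count integers ≤ 164 divisible by none of them.
By inclusion–exclusion: 164 − ⌊164/3⌋ − ⌊164/7⌋ − ⌊164/11⌋ + ⌊164/21⌋ + ⌊164/33⌋ + ⌊164/77⌋ − ⌊164/231⌋ = 86.

86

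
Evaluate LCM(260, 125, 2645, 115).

3438500

lcm(260, 125) = 260·125/gcd = 32500/5 = 6500
lcm(6500, 2645) = 6500·2645/gcd = 17192500/5 = 3438500
lcm(3438500, 115) = 3438500·115/gcd = 395427500/115 = 3438500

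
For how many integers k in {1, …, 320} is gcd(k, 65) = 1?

Prime factors of 65: 5, 13. Count integers ≤ 320 divisible by none of them.
By inclusion–exclusion: 320 − ⌊320/5⌋ − ⌊320/13⌋ + ⌊320/65⌋ = 236.

236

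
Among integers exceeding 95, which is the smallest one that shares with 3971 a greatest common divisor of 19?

gcd(a, 3971) = 19 forces 19 | a; write a = 19s. Then gcd(19s, 19·209) = 19·gcd(s, 209), so need gcd(s, 209) = 1.
19s > 95 gives s ≥ 6. The least s ≥ 6 coprime to 209 is 6, so a = 19·6 = 114.

114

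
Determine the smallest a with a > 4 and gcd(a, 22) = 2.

22 = 2·11. Any a with gcd(a, 22) = 2 is a multiple of 2, say 2s, with s coprime to 11.
Need s > 4/2, so s ≥ 3. First s ≥ 3 with gcd(s, 11) = 1 is s = 3. Thus a = 2·3 = 6.

6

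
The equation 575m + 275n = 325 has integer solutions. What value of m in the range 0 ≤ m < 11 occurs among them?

2

gcd(575, 275) = 25 (Euclid: 575 = 2·275 + 25; 275 = 11·25 + 0), and 25 | 325.
Extended Euclid: 575·(1) + 275·(-2) = 25. Scale by 13: m₀ = 13.
General solution m = m₀ + 11t; reducing mod 11 gives m = 2 (and n = -3).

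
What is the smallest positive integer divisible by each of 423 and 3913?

423 = 3² · 47; 3913 = 7 · 13 · 43
max exponents: 3² · 7 · 13 · 43 · 47 = 1655199

1655199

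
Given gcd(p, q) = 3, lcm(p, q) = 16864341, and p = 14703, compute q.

Using pq = gcd(p,q)·lcm(p,q) = 3·16864341 = 50593023, we get q = 50593023/14703 = 3441.

3441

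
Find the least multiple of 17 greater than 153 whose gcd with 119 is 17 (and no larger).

170

119 = 17·7. Any k with gcd(k, 119) = 17 is a multiple of 17, say 17s, with s coprime to 7.
Need s > 153/17, so s ≥ 10. First s ≥ 10 with gcd(s, 7) = 1 is s = 10. Thus k = 17·10 = 170.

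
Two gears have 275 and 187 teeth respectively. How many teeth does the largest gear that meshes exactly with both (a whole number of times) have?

11

275 = 5² · 11
187 = 11 · 17
Common: 11 = 11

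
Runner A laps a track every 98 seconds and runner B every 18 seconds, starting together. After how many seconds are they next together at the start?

882

98 = 2 · 7²; 18 = 2 · 3²
max exponents: 2 · 3² · 7² = 882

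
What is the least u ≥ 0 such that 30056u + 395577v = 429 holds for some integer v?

gcd(30056, 395577) = 13 (Euclid: 395577 = 13·30056 + 4849; 30056 = 6·4849 + 962; 4849 = 5·962 + 39; 962 = 24·39 + 26; 39 = 1·26 + 13; 26 = 2·13 + 0), and 13 | 429.
Extended Euclid: 30056·(-10279) + 395577·(781) = 13. Scale by 33: u₀ = -339207.
General solution u = u₀ + 30429t; reducing mod 30429 gives u = 25941 (and v = -1971).

25941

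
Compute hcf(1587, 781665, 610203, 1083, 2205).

3

gcd(1587, 781665): 781665 = 492·1587 + 861; 1587 = 1·861 + 726; 861 = 1·726 + 135; 726 = 5·135 + 51; 135 = 2·51 + 33; 51 = 1·33 + 18; 33 = 1·18 + 15; 18 = 1·15 + 3; 15 = 5·3 + 0 → 3
gcd(3, 610203): 610203 = 203401·3 + 0 → 3
gcd(3, 1083): 1083 = 361·3 + 0 → 3
gcd(3, 2205): 2205 = 735·3 + 0 → 3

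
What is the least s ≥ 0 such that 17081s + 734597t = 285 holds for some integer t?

Euclid: 734597 = 43·17081 + 114; 17081 = 149·114 + 95; 114 = 1·95 + 19; 95 = 5·19 + 0 → gcd = 19; 285 = 19·15.
Back-substitution yields 17081·(-6451) + 734597·(150) = 19, so one solution is s = -6451·15 = -96765, t = 150·15 = 2250.
Solutions in s differ by 734597/19 = 38663; the one in [0, 38663) is -96765 mod 38663 = 19224.

19224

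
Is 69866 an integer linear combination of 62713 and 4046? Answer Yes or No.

No

By Bézout, 62713u + 4046v = 69866 has integer solutions iff gcd(62713, 4046) | 69866.
Euclid: 62713 = 15·4046 + 2023; 4046 = 2·2023 + 0. gcd = 2023; 69866 mod 2023 = 1084. No.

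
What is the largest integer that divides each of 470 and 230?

10

470 = 2 · 5 · 47
230 = 2 · 5 · 23
Common: 2 · 5 = 10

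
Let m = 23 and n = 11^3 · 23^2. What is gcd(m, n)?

min exponent per shared prime: 23 = 23

23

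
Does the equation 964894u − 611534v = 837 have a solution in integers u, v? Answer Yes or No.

No

By Bézout, 964894u − 611534v = 837 has integer solutions iff gcd(964894, 611534) | 837.
Euclid: 964894 = 1·611534 + 353360; 611534 = 1·353360 + 258174; 353360 = 1·258174 + 95186; 258174 = 2·95186 + 67802; 95186 = 1·67802 + 27384; 67802 = 2·27384 + 13034; 27384 = 2·13034 + 1316; 13034 = 9·1316 + 1190; 1316 = 1·1190 + 126; 1190 = 9·126 + 56; 126 = 2·56 + 14; 56 = 4·14 + 0. gcd = 14; 837 mod 14 = 11. No.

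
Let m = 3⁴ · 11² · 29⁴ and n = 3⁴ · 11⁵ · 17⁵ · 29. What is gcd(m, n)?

284229

min exponent per shared prime: 3⁴ · 11² · 29 = 284229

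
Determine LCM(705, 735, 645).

1485435

705 = 3 · 5 · 47; 735 = 3 · 5 · 7²; 645 = 3 · 5 · 43
lcm takes max exponent of each prime: 3 · 5 · 7² · 43 · 47 = 1485435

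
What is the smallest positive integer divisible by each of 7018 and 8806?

30900254

gcd first: 8806 = 1·7018 + 1788; 7018 = 3·1788 + 1654; 1788 = 1·1654 + 134; 1654 = 12·134 + 46; 134 = 2·46 + 42; 46 = 1·42 + 4; 42 = 10·4 + 2; 4 = 2·2 + 0 → gcd = 2
lcm = 7018·8806/gcd = 61800508/2 = 30900254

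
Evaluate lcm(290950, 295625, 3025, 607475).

290950 = 2 · 5² · 11 · 23²; 295625 = 5⁴ · 11 · 43; 3025 = 5² · 11²; 607475 = 5² · 11 · 47²
lcm takes max exponent of each prime: 2 · 5⁴ · 11² · 23² · 43 · 47² = 7600028603750

7600028603750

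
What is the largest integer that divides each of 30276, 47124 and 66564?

36

gcd(30276, 47124): 47124 = 1·30276 + 16848; 30276 = 1·16848 + 13428; 16848 = 1·13428 + 3420; 13428 = 3·3420 + 3168; 3420 = 1·3168 + 252; 3168 = 12·252 + 144; 252 = 1·144 + 108; 144 = 1·108 + 36; 108 = 3·36 + 0 → 36
gcd(36, 66564): 66564 = 1849·36 + 0 → 36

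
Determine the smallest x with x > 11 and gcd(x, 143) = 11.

22

143 = 11·13. Any x with gcd(x, 143) = 11 is a multiple of 11, say 11s, with s coprime to 13.
Need s > 11/11, so s ≥ 2. First s ≥ 2 with gcd(s, 13) = 1 is s = 2. Thus x = 11·2 = 22.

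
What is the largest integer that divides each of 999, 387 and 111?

3

gcd(999, 387): 999 = 2·387 + 225; 387 = 1·225 + 162; 225 = 1·162 + 63; 162 = 2·63 + 36; 63 = 1·36 + 27; 36 = 1·27 + 9; 27 = 3·9 + 0 → 9
gcd(9, 111): 111 = 12·9 + 3; 9 = 3·3 + 0 → 3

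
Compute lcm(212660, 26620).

283050460

212660 = 2² · 5 · 7³ · 31; 26620 = 2² · 5 · 11³
max exponents: 2² · 5 · 7³ · 11³ · 31 = 283050460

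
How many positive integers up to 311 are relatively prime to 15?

166

Prime factors of 15: 3, 5. Count integers ≤ 311 divisible by none of them.
By inclusion–exclusion: 311 − ⌊311/3⌋ − ⌊311/5⌋ + ⌊311/15⌋ = 166.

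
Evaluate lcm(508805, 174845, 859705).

lcm(508805, 174845) = 508805·174845/gcd = 88962010225/605 = 147044645
lcm(147044645, 859705) = 147044645·859705/gcd = 126415016529725/17545 = 7205187605

7205187605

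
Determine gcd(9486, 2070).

9486 = 2 · 3² · 17 · 31
2070 = 2 · 3² · 5 · 23
Common: 2 · 3² = 18

18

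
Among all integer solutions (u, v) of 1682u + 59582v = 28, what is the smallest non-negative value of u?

Euclid: 59582 = 35·1682 + 712; 1682 = 2·712 + 258; 712 = 2·258 + 196; 258 = 1·196 + 62; 196 = 3·62 + 10; 62 = 6·10 + 2; 10 = 5·2 + 0 → gcd = 2; 28 = 2·14.
Back-substitution yields 1682·(5774) + 59582·(-163) = 2, so one solution is u = 5774·14 = 80836, v = -163·14 = -2282.
Solutions in u differ by 59582/2 = 29791; the one in [0, 29791) is 80836 mod 29791 = 21254.

21254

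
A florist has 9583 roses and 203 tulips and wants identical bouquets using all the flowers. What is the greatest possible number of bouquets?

7

9583 = 7 · 37²
203 = 7 · 29
Common: 7 = 7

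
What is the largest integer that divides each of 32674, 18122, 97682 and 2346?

34

gcd(32674, 18122): 32674 = 1·18122 + 14552; 18122 = 1·14552 + 3570; 14552 = 4·3570 + 272; 3570 = 13·272 + 34; 272 = 8·34 + 0 → 34
gcd(34, 97682): 97682 = 2873·34 + 0 → 34
gcd(34, 2346): 2346 = 69·34 + 0 → 34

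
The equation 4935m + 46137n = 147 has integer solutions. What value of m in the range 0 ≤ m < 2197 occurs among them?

gcd(4935, 46137) = 21 (Euclid: 46137 = 9·4935 + 1722; 4935 = 2·1722 + 1491; 1722 = 1·1491 + 231; 1491 = 6·231 + 105; 231 = 2·105 + 21; 105 = 5·21 + 0), and 21 | 147.
Extended Euclid: 4935·(-402) + 46137·(43) = 21. Scale by 7: m₀ = -2814.
General solution m = m₀ + 2197t; reducing mod 2197 gives m = 1580 (and n = -169).

1580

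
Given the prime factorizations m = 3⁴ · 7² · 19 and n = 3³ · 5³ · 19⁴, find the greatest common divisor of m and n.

513

min exponent per shared prime: 3³ · 19 = 513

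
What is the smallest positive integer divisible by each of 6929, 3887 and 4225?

lcm(6929, 3887) = 6929·3887/gcd = 26933023/169 = 159367
lcm(159367, 4225) = 159367·4225/gcd = 673325575/169 = 3984175

3984175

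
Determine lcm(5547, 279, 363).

5547 = 3 · 43²; 279 = 3² · 31; 363 = 3 · 11²
lcm takes max exponent of each prime: 3² · 11² · 31 · 43² = 62420391

62420391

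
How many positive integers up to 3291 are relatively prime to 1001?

Prime factors of 1001: 7, 11, 13. Count integers ≤ 3291 divisible by none of them.
By inclusion–exclusion: 3291 − ⌊3291/7⌋ − ⌊3291/11⌋ − ⌊3291/13⌋ + ⌊3291/77⌋ + ⌊3291/91⌋ + ⌊3291/143⌋ − ⌊3291/1001⌋ = 2367.

2367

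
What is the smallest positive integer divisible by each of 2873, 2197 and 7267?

lcm(2873, 2197) = 2873·2197/gcd = 6311981/169 = 37349
lcm(37349, 7267) = 37349·7267/gcd = 271415183/169 = 1606007

1606007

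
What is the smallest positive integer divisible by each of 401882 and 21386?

gcd first: 401882 = 18·21386 + 16934; 21386 = 1·16934 + 4452; 16934 = 3·4452 + 3578; 4452 = 1·3578 + 874; 3578 = 4·874 + 82; 874 = 10·82 + 54; 82 = 1·54 + 28; 54 = 1·28 + 26; 28 = 1·26 + 2; 26 = 13·2 + 0 → gcd = 2
lcm = 401882·21386/gcd = 8594648452/2 = 4297324226

4297324226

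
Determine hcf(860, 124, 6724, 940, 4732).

4

860 = 2² · 5 · 43; 124 = 2² · 31; 6724 = 2² · 41²; 940 = 2² · 5 · 47; 4732 = 2² · 7 · 13²
gcd takes min exponent of each prime: 2² = 4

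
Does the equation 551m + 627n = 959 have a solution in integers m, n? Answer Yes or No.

gcd(551, 627): 627 = 1·551 + 76; 551 = 7·76 + 19; 76 = 4·19 + 0 → 19
19 does not divide 959, so a solution does not exist.

No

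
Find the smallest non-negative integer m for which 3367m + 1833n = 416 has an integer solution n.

gcd(3367, 1833) = 13 (Euclid: 3367 = 1·1833 + 1534; 1833 = 1·1534 + 299; 1534 = 5·299 + 39; 299 = 7·39 + 26; 39 = 1·26 + 13; 26 = 2·13 + 0), and 13 | 416.
Extended Euclid: 3367·(49) + 1833·(-90) = 13. Scale by 32: m₀ = 1568.
General solution m = m₀ + 141t; reducing mod 141 gives m = 17 (and n = -31).

17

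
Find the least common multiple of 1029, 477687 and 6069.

lcm(1029, 477687) = 1029·477687/gcd = 491539923/21 = 23406663
lcm(23406663, 6069) = 23406663·6069/gcd = 142055037747/21 = 6764525607

6764525607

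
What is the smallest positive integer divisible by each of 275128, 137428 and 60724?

275128 = 2³ · 7 · 17³; 137428 = 2² · 17 · 43 · 47; 60724 = 2² · 17 · 19 · 47
lcm takes max exponent of each prime: 2³ · 7 · 17³ · 19 · 43 · 47 = 10564640072

10564640072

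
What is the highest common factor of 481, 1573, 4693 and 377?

13

481 = 13 · 37; 1573 = 11² · 13; 4693 = 13 · 19²; 377 = 13 · 29
gcd takes min exponent of each prime: 13 = 13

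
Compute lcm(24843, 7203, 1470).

12173070

24843 = 3 · 7² · 13²; 7203 = 3 · 7⁴; 1470 = 2 · 3 · 5 · 7²
lcm takes max exponent of each prime: 2 · 3 · 5 · 7⁴ · 13² = 12173070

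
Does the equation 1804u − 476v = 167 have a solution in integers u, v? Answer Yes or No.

gcd(1804, 476): 1804 = 3·476 + 376; 476 = 1·376 + 100; 376 = 3·100 + 76; 100 = 1·76 + 24; 76 = 3·24 + 4; 24 = 6·4 + 0 → 4
4 does not divide 167, so a solution does not exist.

No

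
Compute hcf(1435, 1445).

1435 = 5 · 7 · 41
1445 = 5 · 17²
Common: 5 = 5

5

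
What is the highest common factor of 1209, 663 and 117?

39

gcd(1209, 663): 1209 = 1·663 + 546; 663 = 1·546 + 117; 546 = 4·117 + 78; 117 = 1·78 + 39; 78 = 2·39 + 0 → 39
gcd(39, 117): 117 = 3·39 + 0 → 39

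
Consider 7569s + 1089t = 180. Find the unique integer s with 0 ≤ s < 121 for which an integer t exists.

37

gcd(7569, 1089) = 9 (Euclid: 7569 = 6·1089 + 1035; 1089 = 1·1035 + 54; 1035 = 19·54 + 9; 54 = 6·9 + 0), and 9 | 180.
Extended Euclid: 7569·(20) + 1089·(-139) = 9. Scale by 20: s₀ = 400.
General solution s = s₀ + 121k; reducing mod 121 gives s = 37 (and t = -257).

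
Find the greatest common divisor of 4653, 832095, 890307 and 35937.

gcd(4653, 832095): 832095 = 178·4653 + 3861; 4653 = 1·3861 + 792; 3861 = 4·792 + 693; 792 = 1·693 + 99; 693 = 7·99 + 0 → 99
gcd(99, 890307): 890307 = 8993·99 + 0 → 99
gcd(99, 35937): 35937 = 363·99 + 0 → 99

99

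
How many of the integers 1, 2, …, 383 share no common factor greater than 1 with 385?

239

385 = 5·7·11. Inclusion–exclusion on these primes:
383 − ⌊383/5⌋ − ⌊383/7⌋ − ⌊383/11⌋ + ⌊383/35⌋ + ⌊383/55⌋ + ⌊383/77⌋ − ⌊383/385⌋ = 239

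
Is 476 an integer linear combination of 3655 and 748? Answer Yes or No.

Yes

By Bézout, 3655s + 748t = 476 has integer solutions iff gcd(3655, 748) | 476.
Euclid: 3655 = 4·748 + 663; 748 = 1·663 + 85; 663 = 7·85 + 68; 85 = 1·68 + 17; 68 = 4·17 + 0. gcd = 17; 476 mod 17 = 0. Yes.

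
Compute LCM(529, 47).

gcd first: 529 = 11·47 + 12; 47 = 3·12 + 11; 12 = 1·11 + 1; 11 = 11·1 + 0 → gcd = 1
lcm = 529·47/gcd = 24863/1 = 24863

24863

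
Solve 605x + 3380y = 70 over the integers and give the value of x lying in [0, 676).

gcd(605, 3380) = 5 (Euclid: 3380 = 5·605 + 355; 605 = 1·355 + 250; 355 = 1·250 + 105; 250 = 2·105 + 40; 105 = 2·40 + 25; 40 = 1·25 + 15; 25 = 1·15 + 10; 15 = 1·10 + 5; 10 = 2·5 + 0), and 5 | 70.
Extended Euclid: 605·(257) + 3380·(-46) = 5. Scale by 14: x₀ = 3598.
General solution x = x₀ + 676t; reducing mod 676 gives x = 218 (and y = -39).

218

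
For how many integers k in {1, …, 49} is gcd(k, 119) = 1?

119 = 7·17. Inclusion–exclusion on these primes:
49 − ⌊49/7⌋ − ⌊49/17⌋ + ⌊49/119⌋ = 40

40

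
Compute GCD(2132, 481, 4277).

13

gcd(2132, 481): 2132 = 4·481 + 208; 481 = 2·208 + 65; 208 = 3·65 + 13; 65 = 5·13 + 0 → 13
gcd(13, 4277): 4277 = 329·13 + 0 → 13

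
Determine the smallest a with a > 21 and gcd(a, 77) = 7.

28

gcd(a, 77) = 7 forces 7 | a; write a = 7s. Then gcd(7s, 7·11) = 7·gcd(s, 11), so need gcd(s, 11) = 1.
7s > 21 gives s ≥ 4. The least s ≥ 4 coprime to 11 is 4, so a = 7·4 = 28.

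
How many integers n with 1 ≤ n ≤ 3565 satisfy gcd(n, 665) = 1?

2315

665 = 5·7·19. Inclusion–exclusion on these primes:
3565 − ⌊3565/5⌋ − ⌊3565/7⌋ − ⌊3565/19⌋ + ⌊3565/35⌋ + ⌊3565/95⌋ + ⌊3565/133⌋ − ⌊3565/665⌋ = 2315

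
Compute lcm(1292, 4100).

1292 = 2² · 17 · 19; 4100 = 2² · 5² · 41
max exponents: 2² · 5² · 17 · 19 · 41 = 1324300

1324300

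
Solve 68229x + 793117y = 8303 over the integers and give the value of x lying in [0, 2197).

2139

Reduce mod 793117: 68229x ≡ 8303 (mod 793117). With g = gcd(68229, 793117) = 361 dividing 8303, divide through: 189x ≡ 23 (mod 2197).
Since gcd(189, 2197) = 1, x ≡ 23·(189)⁻¹ ≡ 2139 (mod 2197). Smallest non-negative: 2139.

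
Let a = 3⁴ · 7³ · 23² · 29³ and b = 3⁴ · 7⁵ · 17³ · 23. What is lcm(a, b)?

max exponent per prime: 3⁴ · 7⁵ · 17³ · 23² · 29³ = 86292221349302451

86292221349302451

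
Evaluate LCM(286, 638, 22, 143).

8294

lcm(286, 638) = 286·638/gcd = 182468/22 = 8294
lcm(8294, 22) = 8294·22/gcd = 182468/22 = 8294
lcm(8294, 143) = 8294·143/gcd = 1186042/143 = 8294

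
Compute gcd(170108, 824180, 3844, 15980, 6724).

4

gcd(170108, 824180): 824180 = 4·170108 + 143748; 170108 = 1·143748 + 26360; 143748 = 5·26360 + 11948; 26360 = 2·11948 + 2464; 11948 = 4·2464 + 2092; 2464 = 1·2092 + 372; 2092 = 5·372 + 232; 372 = 1·232 + 140; 232 = 1·140 + 92; 140 = 1·92 + 48; 92 = 1·48 + 44; 48 = 1·44 + 4; 44 = 11·4 + 0 → 4
gcd(4, 3844): 3844 = 961·4 + 0 → 4
gcd(4, 15980): 15980 = 3995·4 + 0 → 4
gcd(4, 6724): 6724 = 1681·4 + 0 → 4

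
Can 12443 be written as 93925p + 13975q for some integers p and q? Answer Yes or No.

gcd(93925, 13975): 93925 = 6·13975 + 10075; 13975 = 1·10075 + 3900; 10075 = 2·3900 + 2275; 3900 = 1·2275 + 1625; 2275 = 1·1625 + 650; 1625 = 2·650 + 325; 650 = 2·325 + 0 → 325
325 does not divide 12443, so a solution does not exist.

No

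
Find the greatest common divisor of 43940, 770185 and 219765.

65

43940 = 2² · 5 · 13³; 770185 = 5 · 13 · 17² · 41; 219765 = 3 · 5 · 7² · 13 · 23
gcd takes min exponent of each prime: 5 · 13 = 65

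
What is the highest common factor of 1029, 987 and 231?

1029 = 3 · 7³; 987 = 3 · 7 · 47; 231 = 3 · 7 · 11
gcd takes min exponent of each prime: 3 · 7 = 21

21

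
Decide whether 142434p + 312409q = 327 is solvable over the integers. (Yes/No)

Yes

gcd(142434, 312409): 312409 = 2·142434 + 27541; 142434 = 5·27541 + 4729; 27541 = 5·4729 + 3896; 4729 = 1·3896 + 833; 3896 = 4·833 + 564; 833 = 1·564 + 269; 564 = 2·269 + 26; 269 = 10·26 + 9; 26 = 2·9 + 8; 9 = 1·8 + 1; 8 = 8·1 + 0 → 1
1 divides 327, so a solution exists.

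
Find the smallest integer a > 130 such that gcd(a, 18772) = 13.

18772 = 13·1444. Any a with gcd(a, 18772) = 13 is a multiple of 13, say 13s, with s coprime to 1444.
Need s > 130/13, so s ≥ 11. First s ≥ 11 with gcd(s, 1444) = 1 is s = 11. Thus a = 13·11 = 143.

143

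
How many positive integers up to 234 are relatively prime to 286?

98

286 = 2·11·13. Inclusion–exclusion on these primes:
234 − ⌊234/2⌋ − ⌊234/11⌋ − ⌊234/13⌋ + ⌊234/22⌋ + ⌊234/26⌋ + ⌊234/143⌋ − ⌊234/286⌋ = 98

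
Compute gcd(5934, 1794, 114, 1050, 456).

6

gcd(5934, 1794): 5934 = 3·1794 + 552; 1794 = 3·552 + 138; 552 = 4·138 + 0 → 138
gcd(138, 114): 138 = 1·114 + 24; 114 = 4·24 + 18; 24 = 1·18 + 6; 18 = 3·6 + 0 → 6
gcd(6, 1050): 1050 = 175·6 + 0 → 6
gcd(6, 456): 456 = 76·6 + 0 → 6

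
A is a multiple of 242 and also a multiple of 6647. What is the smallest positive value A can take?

242 = 2 · 11²; 6647 = 17² · 23
max exponents: 2 · 11² · 17² · 23 = 1608574

1608574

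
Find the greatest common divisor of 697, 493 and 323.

697 = 17 · 41; 493 = 17 · 29; 323 = 17 · 19
gcd takes min exponent of each prime: 17 = 17

17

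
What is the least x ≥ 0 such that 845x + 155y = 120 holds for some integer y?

15

Reduce mod 155: 845x ≡ 120 (mod 155). With g = gcd(845, 155) = 5 dividing 120, divide through: 169x ≡ 24 (mod 31).
Since gcd(169, 31) = 1, x ≡ 24·(169)⁻¹ ≡ 15 (mod 31). Smallest non-negative: 15.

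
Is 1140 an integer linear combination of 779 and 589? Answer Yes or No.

gcd(779, 589): 779 = 1·589 + 190; 589 = 3·190 + 19; 190 = 10·19 + 0 → 19
19 divides 1140, so a solution exists.

Yes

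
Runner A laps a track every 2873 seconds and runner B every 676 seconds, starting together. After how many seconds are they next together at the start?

11492

2873 = 13² · 17; 676 = 2² · 13²
max exponents: 2² · 13² · 17 = 11492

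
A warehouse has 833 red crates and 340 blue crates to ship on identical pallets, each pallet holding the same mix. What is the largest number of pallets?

Euclid: 833 = 2·340 + 153; 340 = 2·153 + 34; 153 = 4·34 + 17; 34 = 2·17 + 0. Last nonzero remainder: 17.

17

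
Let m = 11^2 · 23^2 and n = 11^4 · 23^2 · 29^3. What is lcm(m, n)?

188894975621

max exponent per prime: 11^4 · 23^2 · 29^3 = 188894975621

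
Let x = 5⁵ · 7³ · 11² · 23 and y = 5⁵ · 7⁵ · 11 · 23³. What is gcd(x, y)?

271184375

min exponent per shared prime: 5⁵ · 7³ · 11 · 23 = 271184375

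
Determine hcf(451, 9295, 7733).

11

gcd(451, 9295): 9295 = 20·451 + 275; 451 = 1·275 + 176; 275 = 1·176 + 99; 176 = 1·99 + 77; 99 = 1·77 + 22; 77 = 3·22 + 11; 22 = 2·11 + 0 → 11
gcd(11, 7733): 7733 = 703·11 + 0 → 11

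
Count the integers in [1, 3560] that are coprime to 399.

1928

Prime factors of 399: 3, 7, 19. Count integers ≤ 3560 divisible by none of them.
By inclusion–exclusion: 3560 − ⌊3560/3⌋ − ⌊3560/7⌋ − ⌊3560/19⌋ + ⌊3560/21⌋ + ⌊3560/57⌋ + ⌊3560/133⌋ − ⌊3560/399⌋ = 1928.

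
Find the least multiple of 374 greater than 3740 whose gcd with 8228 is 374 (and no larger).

gcd(t, 8228) = 374 forces 374 | t; write t = 374s. Then gcd(374s, 374·22) = 374·gcd(s, 22), so need gcd(s, 22) = 1.
374s > 3740 gives s ≥ 11. The least s ≥ 11 coprime to 22 is 13, so t = 374·13 = 4862.

4862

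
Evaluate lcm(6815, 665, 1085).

28098245

6815 = 5 · 29 · 47; 665 = 5 · 7 · 19; 1085 = 5 · 7 · 31
lcm takes max exponent of each prime: 5 · 7 · 19 · 29 · 31 · 47 = 28098245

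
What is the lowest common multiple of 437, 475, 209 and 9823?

5648225

437 = 19 · 23; 475 = 5² · 19; 209 = 11 · 19; 9823 = 11 · 19 · 47
lcm takes max exponent of each prime: 5² · 11 · 19 · 23 · 47 = 5648225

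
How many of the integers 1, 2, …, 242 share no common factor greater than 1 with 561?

138

Prime factors of 561: 3, 11, 17. Count integers ≤ 242 divisible by none of them.
By inclusion–exclusion: 242 − ⌊242/3⌋ − ⌊242/11⌋ − ⌊242/17⌋ + ⌊242/33⌋ + ⌊242/51⌋ + ⌊242/187⌋ − ⌊242/561⌋ = 138.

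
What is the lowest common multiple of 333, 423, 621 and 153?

18358623

333 = 3² · 37; 423 = 3² · 47; 621 = 3³ · 23; 153 = 3² · 17
lcm takes max exponent of each prime: 3³ · 17 · 23 · 37 · 47 = 18358623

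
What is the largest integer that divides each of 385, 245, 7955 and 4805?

gcd(385, 245): 385 = 1·245 + 140; 245 = 1·140 + 105; 140 = 1·105 + 35; 105 = 3·35 + 0 → 35
gcd(35, 7955): 7955 = 227·35 + 10; 35 = 3·10 + 5; 10 = 2·5 + 0 → 5
gcd(5, 4805): 4805 = 961·5 + 0 → 5

5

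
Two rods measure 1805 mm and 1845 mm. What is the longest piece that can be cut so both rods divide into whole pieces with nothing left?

Euclid: 1845 = 1·1805 + 40; 1805 = 45·40 + 5; 40 = 8·5 + 0. Last nonzero remainder: 5.

5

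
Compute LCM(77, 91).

1001

gcd first: 91 = 1·77 + 14; 77 = 5·14 + 7; 14 = 2·7 + 0 → gcd = 7
lcm = 77·91/gcd = 7007/7 = 1001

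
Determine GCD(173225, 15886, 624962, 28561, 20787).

gcd(173225, 15886): 173225 = 10·15886 + 14365; 15886 = 1·14365 + 1521; 14365 = 9·1521 + 676; 1521 = 2·676 + 169; 676 = 4·169 + 0 → 169
gcd(169, 624962): 624962 = 3698·169 + 0 → 169
gcd(169, 28561): 28561 = 169·169 + 0 → 169
gcd(169, 20787): 20787 = 123·169 + 0 → 169

169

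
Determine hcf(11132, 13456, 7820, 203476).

gcd(11132, 13456): 13456 = 1·11132 + 2324; 11132 = 4·2324 + 1836; 2324 = 1·1836 + 488; 1836 = 3·488 + 372; 488 = 1·372 + 116; 372 = 3·116 + 24; 116 = 4·24 + 20; 24 = 1·20 + 4; 20 = 5·4 + 0 → 4
gcd(4, 7820): 7820 = 1955·4 + 0 → 4
gcd(4, 203476): 203476 = 50869·4 + 0 → 4

4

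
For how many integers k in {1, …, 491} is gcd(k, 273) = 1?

260

273 = 3·7·13. Inclusion–exclusion on these primes:
491 − ⌊491/3⌋ − ⌊491/7⌋ − ⌊491/13⌋ + ⌊491/21⌋ + ⌊491/39⌋ + ⌊491/91⌋ − ⌊491/273⌋ = 260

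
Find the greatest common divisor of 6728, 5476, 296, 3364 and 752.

gcd(6728, 5476): 6728 = 1·5476 + 1252; 5476 = 4·1252 + 468; 1252 = 2·468 + 316; 468 = 1·316 + 152; 316 = 2·152 + 12; 152 = 12·12 + 8; 12 = 1·8 + 4; 8 = 2·4 + 0 → 4
gcd(4, 296): 296 = 74·4 + 0 → 4
gcd(4, 3364): 3364 = 841·4 + 0 → 4
gcd(4, 752): 752 = 188·4 + 0 → 4

4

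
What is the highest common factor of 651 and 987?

21

651 = 3 · 7 · 31
987 = 3 · 7 · 47
Common: 3 · 7 = 21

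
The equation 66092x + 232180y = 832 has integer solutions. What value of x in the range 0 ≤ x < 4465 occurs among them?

4191

Reduce mod 232180: 66092x ≡ 832 (mod 232180). With g = gcd(66092, 232180) = 52 dividing 832, divide through: 1271x ≡ 16 (mod 4465).
Since gcd(1271, 4465) = 1, x ≡ 16·(1271)⁻¹ ≡ 4191 (mod 4465). Smallest non-negative: 4191.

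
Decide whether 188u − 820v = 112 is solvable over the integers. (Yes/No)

Yes

By Bézout, 188u − 820v = 112 has integer solutions iff gcd(188, 820) | 112.
Euclid: 820 = 4·188 + 68; 188 = 2·68 + 52; 68 = 1·52 + 16; 52 = 3·16 + 4; 16 = 4·4 + 0. gcd = 4; 112 mod 4 = 0. Yes.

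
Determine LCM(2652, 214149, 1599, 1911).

2652 = 2² · 3 · 13 · 17; 214149 = 3 · 13 · 17² · 19; 1599 = 3 · 13 · 41; 1911 = 3 · 7² · 13
lcm takes max exponent of each prime: 2² · 3 · 7² · 13 · 17² · 19 · 41 = 1720901364

1720901364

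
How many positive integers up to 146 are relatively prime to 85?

110

Prime factors of 85: 5, 17. Count integers ≤ 146 divisible by none of them.
By inclusion–exclusion: 146 − ⌊146/5⌋ − ⌊146/17⌋ + ⌊146/85⌋ = 110.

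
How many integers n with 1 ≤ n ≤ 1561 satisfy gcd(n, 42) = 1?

Prime factors of 42: 2, 3, 7. Count integers ≤ 1561 divisible by none of them.
By inclusion–exclusion: 1561 − ⌊1561/2⌋ − ⌊1561/3⌋ − ⌊1561/7⌋ + ⌊1561/6⌋ + ⌊1561/14⌋ + ⌊1561/21⌋ − ⌊1561/42⌋ = 446.

446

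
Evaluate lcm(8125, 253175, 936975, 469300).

8125 = 5⁴ · 13; 253175 = 5² · 13 · 19 · 41; 936975 = 3 · 5² · 13 · 31²; 469300 = 2² · 5² · 13 · 19²
lcm takes max exponent of each prime: 2² · 3 · 5⁴ · 13 · 19² · 31² · 41 = 1386816697500

1386816697500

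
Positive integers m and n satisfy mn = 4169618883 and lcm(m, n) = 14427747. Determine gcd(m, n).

289

gcd·lcm = product, so gcd = 4169618883/14427747 = 289.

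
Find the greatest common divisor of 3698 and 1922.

3698 = 2 · 43²
1922 = 2 · 31²
Common: 2 = 2

2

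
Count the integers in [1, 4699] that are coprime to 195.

2314

Prime factors of 195: 3, 5, 13. Count integers ≤ 4699 divisible by none of them.
By inclusion–exclusion: 4699 − ⌊4699/3⌋ − ⌊4699/5⌋ − ⌊4699/13⌋ + ⌊4699/15⌋ + ⌊4699/39⌋ + ⌊4699/65⌋ − ⌊4699/195⌋ = 2314.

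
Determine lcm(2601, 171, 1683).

543609

2601 = 3² · 17²; 171 = 3² · 19; 1683 = 3² · 11 · 17
lcm takes max exponent of each prime: 3² · 11 · 17² · 19 = 543609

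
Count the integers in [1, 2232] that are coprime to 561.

561 = 3·11·17. Inclusion–exclusion on these primes:
2232 − ⌊2232/3⌋ − ⌊2232/11⌋ − ⌊2232/17⌋ + ⌊2232/33⌋ + ⌊2232/51⌋ + ⌊2232/187⌋ − ⌊2232/561⌋ = 1273

1273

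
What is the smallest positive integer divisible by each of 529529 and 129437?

890138249

529529 = 7 · 11 · 13 · 23²; 129437 = 7 · 11 · 41²
max exponents: 7 · 11 · 13 · 23² · 41² = 890138249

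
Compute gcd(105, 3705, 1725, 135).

15

gcd(105, 3705): 3705 = 35·105 + 30; 105 = 3·30 + 15; 30 = 2·15 + 0 → 15
gcd(15, 1725): 1725 = 115·15 + 0 → 15
gcd(15, 135): 135 = 9·15 + 0 → 15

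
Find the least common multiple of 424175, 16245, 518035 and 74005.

424175 = 5² · 19² · 47; 16245 = 3² · 5 · 19²; 518035 = 5 · 7 · 19² · 41; 74005 = 5 · 19² · 41
lcm takes max exponent of each prime: 3² · 5² · 7 · 19² · 41 · 47 = 1095644025

1095644025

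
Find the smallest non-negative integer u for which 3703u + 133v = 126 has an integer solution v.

Euclid: 3703 = 27·133 + 112; 133 = 1·112 + 21; 112 = 5·21 + 7; 21 = 3·7 + 0 → gcd = 7; 126 = 7·18.
Back-substitution yields 3703·(6) + 133·(-167) = 7, so one solution is u = 6·18 = 108, v = -167·18 = -3006.
Solutions in u differ by 133/7 = 19; the one in [0, 19) is 108 mod 19 = 13.

13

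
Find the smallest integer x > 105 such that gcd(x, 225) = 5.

gcd(x, 225) = 5 forces 5 | x; write x = 5s. Then gcd(5s, 5·45) = 5·gcd(s, 45), so need gcd(s, 45) = 1.
5s > 105 gives s ≥ 22. The least s ≥ 22 coprime to 45 is 22, so x = 5·22 = 110.

110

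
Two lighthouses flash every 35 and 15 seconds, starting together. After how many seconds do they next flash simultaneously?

35 = 5 · 7; 15 = 3 · 5
max exponents: 3 · 5 · 7 = 105

105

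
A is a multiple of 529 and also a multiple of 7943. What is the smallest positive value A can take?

gcd first: 7943 = 15·529 + 8; 529 = 66·8 + 1; 8 = 8·1 + 0 → gcd = 1
lcm = 529·7943/gcd = 4201847/1 = 4201847

4201847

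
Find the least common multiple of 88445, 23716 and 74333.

64938795460

88445 = 5 · 7² · 19²; 23716 = 2² · 7² · 11²; 74333 = 7² · 37 · 41
lcm takes max exponent of each prime: 2² · 5 · 7² · 11² · 19² · 37 · 41 = 64938795460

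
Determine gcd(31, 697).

1

Euclid: 697 = 22·31 + 15; 31 = 2·15 + 1; 15 = 15·1 + 0. Last nonzero remainder: 1.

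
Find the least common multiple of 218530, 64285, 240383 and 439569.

80386616048310

218530 = 2 · 5 · 13 · 41²; 64285 = 5 · 13 · 23 · 43; 240383 = 11 · 13 · 41²; 439569 = 3² · 13² · 17²
lcm takes max exponent of each prime: 2 · 3² · 5 · 11 · 13² · 17² · 23 · 41² · 43 = 80386616048310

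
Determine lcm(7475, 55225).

gcd first: 55225 = 7·7475 + 2900; 7475 = 2·2900 + 1675; 2900 = 1·1675 + 1225; 1675 = 1·1225 + 450; 1225 = 2·450 + 325; 450 = 1·325 + 125; 325 = 2·125 + 75; 125 = 1·75 + 50; 75 = 1·50 + 25; 50 = 2·25 + 0 → gcd = 25
lcm = 7475·55225/gcd = 412806875/25 = 16512275

16512275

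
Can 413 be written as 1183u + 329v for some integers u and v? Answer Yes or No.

By Bézout, 1183u + 329v = 413 has integer solutions iff gcd(1183, 329) | 413.
Euclid: 1183 = 3·329 + 196; 329 = 1·196 + 133; 196 = 1·133 + 63; 133 = 2·63 + 7; 63 = 9·7 + 0. gcd = 7; 413 mod 7 = 0. Yes.

Yes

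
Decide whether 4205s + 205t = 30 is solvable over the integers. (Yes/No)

Yes

By Bézout, 4205s + 205t = 30 has integer solutions iff gcd(4205, 205) | 30.
Euclid: 4205 = 20·205 + 105; 205 = 1·105 + 100; 105 = 1·100 + 5; 100 = 20·5 + 0. gcd = 5; 30 mod 5 = 0. Yes.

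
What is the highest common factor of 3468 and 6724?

4

Euclid: 6724 = 1·3468 + 3256; 3468 = 1·3256 + 212; 3256 = 15·212 + 76; 212 = 2·76 + 60; 76 = 1·60 + 16; 60 = 3·16 + 12; 16 = 1·12 + 4; 12 = 3·4 + 0. Last nonzero remainder: 4.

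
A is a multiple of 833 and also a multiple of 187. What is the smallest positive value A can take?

9163

gcd first: 833 = 4·187 + 85; 187 = 2·85 + 17; 85 = 5·17 + 0 → gcd = 17
lcm = 833·187/gcd = 155771/17 = 9163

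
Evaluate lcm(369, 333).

369 = 3² · 41; 333 = 3² · 37
max exponents: 3² · 37 · 41 = 13653

13653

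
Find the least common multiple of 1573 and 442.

53482

gcd first: 1573 = 3·442 + 247; 442 = 1·247 + 195; 247 = 1·195 + 52; 195 = 3·52 + 39; 52 = 1·39 + 13; 39 = 3·13 + 0 → gcd = 13
lcm = 1573·442/gcd = 695266/13 = 53482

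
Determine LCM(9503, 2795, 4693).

9503 = 13 · 17 · 43; 2795 = 5 · 13 · 43; 4693 = 13 · 19²
lcm takes max exponent of each prime: 5 · 13 · 17 · 19² · 43 = 17152915

17152915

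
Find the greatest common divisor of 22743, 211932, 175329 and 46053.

63

gcd(22743, 211932): 211932 = 9·22743 + 7245; 22743 = 3·7245 + 1008; 7245 = 7·1008 + 189; 1008 = 5·189 + 63; 189 = 3·63 + 0 → 63
gcd(63, 175329): 175329 = 2783·63 + 0 → 63
gcd(63, 46053): 46053 = 731·63 + 0 → 63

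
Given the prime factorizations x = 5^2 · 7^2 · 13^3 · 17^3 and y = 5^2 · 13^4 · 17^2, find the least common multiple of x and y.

max exponent per prime: 5^2 · 7^2 · 13^4 · 17^3 = 171892236425

171892236425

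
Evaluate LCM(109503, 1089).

13249863

gcd first: 109503 = 100·1089 + 603; 1089 = 1·603 + 486; 603 = 1·486 + 117; 486 = 4·117 + 18; 117 = 6·18 + 9; 18 = 2·9 + 0 → gcd = 9
lcm = 109503·1089/gcd = 119248767/9 = 13249863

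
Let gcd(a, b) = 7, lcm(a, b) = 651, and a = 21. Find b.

217

Using ab = gcd(a,b)·lcm(a,b) = 7·651 = 4557, we get b = 4557/21 = 217.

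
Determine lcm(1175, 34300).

1612100

1175 = 5² · 47; 34300 = 2² · 5² · 7³
max exponents: 2² · 5² · 7³ · 47 = 1612100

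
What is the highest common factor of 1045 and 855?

95

1045 = 5 · 11 · 19
855 = 3² · 5 · 19
Common: 5 · 19 = 95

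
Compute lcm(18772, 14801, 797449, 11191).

18772 = 2² · 13 · 19²; 14801 = 19² · 41; 797449 = 19² · 47²; 11191 = 19² · 31
lcm takes max exponent of each prime: 2² · 13 · 19² · 31 · 41 · 47² = 52704999308

52704999308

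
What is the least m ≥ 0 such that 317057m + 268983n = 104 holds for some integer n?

235

gcd(317057, 268983) = 13 (Euclid: 317057 = 1·268983 + 48074; 268983 = 5·48074 + 28613; 48074 = 1·28613 + 19461; 28613 = 1·19461 + 9152; 19461 = 2·9152 + 1157; 9152 = 7·1157 + 1053; 1157 = 1·1053 + 104; 1053 = 10·104 + 13; 104 = 8·13 + 0), and 13 | 104.
Extended Euclid: 317057·(-2557) + 268983·(3014) = 13. Scale by 8: m₀ = -20456.
General solution m = m₀ + 20691t; reducing mod 20691 gives m = 235 (and n = -277).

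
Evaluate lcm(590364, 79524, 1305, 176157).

6996572017740

590364 = 2² · 3² · 23² · 31; 79524 = 2² · 3² · 47²; 1305 = 3² · 5 · 29; 176157 = 3² · 23² · 37
lcm takes max exponent of each prime: 2² · 3² · 5 · 23² · 29 · 31 · 37 · 47² = 6996572017740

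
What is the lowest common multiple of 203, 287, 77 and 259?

203 = 7 · 29; 287 = 7 · 41; 77 = 7 · 11; 259 = 7 · 37
lcm takes max exponent of each prime: 7 · 11 · 29 · 37 · 41 = 3387461

3387461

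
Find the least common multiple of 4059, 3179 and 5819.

620543979

4059 = 3² · 11 · 41; 3179 = 11 · 17²; 5819 = 11 · 23²
lcm takes max exponent of each prime: 3² · 11 · 17² · 23² · 41 = 620543979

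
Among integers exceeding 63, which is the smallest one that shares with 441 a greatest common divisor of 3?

Multiples of 3 above 63: 3·22, 3·23, … . Need the cofactor coprime to 441/3 = 147.
Checking s = 22, 23, … the first with gcd(s, 147) = 1 is s = 22, giving 66.

66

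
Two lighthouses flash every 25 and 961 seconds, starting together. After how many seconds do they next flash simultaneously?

gcd first: 961 = 38·25 + 11; 25 = 2·11 + 3; 11 = 3·3 + 2; 3 = 1·2 + 1; 2 = 2·1 + 0 → gcd = 1
lcm = 25·961/gcd = 24025/1 = 24025

24025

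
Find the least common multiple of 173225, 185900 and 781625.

lcm(173225, 185900) = 173225·185900/gcd = 32202527500/4225 = 7621900
lcm(7621900, 781625) = 7621900·781625/gcd = 5957467587500/4225 = 1410051500

1410051500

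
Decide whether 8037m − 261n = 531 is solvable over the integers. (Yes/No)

Yes

By Bézout, 8037m − 261n = 531 has integer solutions iff gcd(8037, 261) | 531.
Euclid: 8037 = 30·261 + 207; 261 = 1·207 + 54; 207 = 3·54 + 45; 54 = 1·45 + 9; 45 = 5·9 + 0. gcd = 9; 531 mod 9 = 0. Yes.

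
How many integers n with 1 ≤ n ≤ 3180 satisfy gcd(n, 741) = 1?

1853

741 = 3·13·19. Inclusion–exclusion on these primes:
3180 − ⌊3180/3⌋ − ⌊3180/13⌋ − ⌊3180/19⌋ + ⌊3180/39⌋ + ⌊3180/57⌋ + ⌊3180/247⌋ − ⌊3180/741⌋ = 1853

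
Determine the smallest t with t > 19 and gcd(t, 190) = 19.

gcd(t, 190) = 19 forces 19 | t; write t = 19s. Then gcd(19s, 19·10) = 19·gcd(s, 10), so need gcd(s, 10) = 1.
19s > 19 gives s ≥ 2. The least s ≥ 2 coprime to 10 is 3, so t = 19·3 = 57.

57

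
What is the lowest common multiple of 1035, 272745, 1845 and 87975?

21861875475

1035 = 3² · 5 · 23; 272745 = 3² · 5 · 11 · 19 · 29; 1845 = 3² · 5 · 41; 87975 = 3² · 5² · 17 · 23
lcm takes max exponent of each prime: 3² · 5² · 11 · 17 · 19 · 23 · 29 · 41 = 21861875475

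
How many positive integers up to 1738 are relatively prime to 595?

595 = 5·7·17. Inclusion–exclusion on these primes:
1738 − ⌊1738/5⌋ − ⌊1738/7⌋ − ⌊1738/17⌋ + ⌊1738/35⌋ + ⌊1738/85⌋ + ⌊1738/119⌋ − ⌊1738/595⌋ = 1122

1122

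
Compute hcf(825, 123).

Euclid: 825 = 6·123 + 87; 123 = 1·87 + 36; 87 = 2·36 + 15; 36 = 2·15 + 6; 15 = 2·6 + 3; 6 = 2·3 + 0. Last nonzero remainder: 3.

3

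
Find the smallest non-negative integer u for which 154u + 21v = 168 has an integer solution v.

0

Euclid: 154 = 7·21 + 7; 21 = 3·7 + 0 → gcd = 7; 168 = 7·24.
Back-substitution yields 154·(1) + 21·(-7) = 7, so one solution is u = 1·24 = 24, v = -7·24 = -168.
Solutions in u differ by 21/7 = 3; the one in [0, 3) is 24 mod 3 = 0.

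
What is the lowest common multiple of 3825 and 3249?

gcd first: 3825 = 1·3249 + 576; 3249 = 5·576 + 369; 576 = 1·369 + 207; 369 = 1·207 + 162; 207 = 1·162 + 45; 162 = 3·45 + 27; 45 = 1·27 + 18; 27 = 1·18 + 9; 18 = 2·9 + 0 → gcd = 9
lcm = 3825·3249/gcd = 12427425/9 = 1380825

1380825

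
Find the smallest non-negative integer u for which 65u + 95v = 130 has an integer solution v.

2

Reduce mod 95: 65u ≡ 130 (mod 95). With g = gcd(65, 95) = 5 dividing 130, divide through: 13u ≡ 26 (mod 19).
Since gcd(13, 19) = 1, u ≡ 26·(13)⁻¹ ≡ 2 (mod 19). Smallest non-negative: 2.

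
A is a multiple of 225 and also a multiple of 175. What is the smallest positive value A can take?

1575

225 = 3² · 5²; 175 = 5² · 7
max exponents: 3² · 5² · 7 = 1575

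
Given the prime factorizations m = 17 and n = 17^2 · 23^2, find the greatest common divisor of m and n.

min exponent per shared prime: 17 = 17

17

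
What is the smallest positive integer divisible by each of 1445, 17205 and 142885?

1445 = 5 · 17²; 17205 = 3 · 5 · 31 · 37; 142885 = 5 · 17 · 41²
lcm takes max exponent of each prime: 3 · 5 · 17² · 31 · 37 · 41² = 8358343845

8358343845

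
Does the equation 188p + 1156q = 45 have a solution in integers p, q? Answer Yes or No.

No

By Bézout, 188p + 1156q = 45 has integer solutions iff gcd(188, 1156) | 45.
Euclid: 1156 = 6·188 + 28; 188 = 6·28 + 20; 28 = 1·20 + 8; 20 = 2·8 + 4; 8 = 2·4 + 0. gcd = 4; 45 mod 4 = 1. No.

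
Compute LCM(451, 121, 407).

lcm(451, 121) = 451·121/gcd = 54571/11 = 4961
lcm(4961, 407) = 4961·407/gcd = 2019127/11 = 183557

183557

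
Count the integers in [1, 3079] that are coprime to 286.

1293

286 = 2·11·13. Inclusion–exclusion on these primes:
3079 − ⌊3079/2⌋ − ⌊3079/11⌋ − ⌊3079/13⌋ + ⌊3079/22⌋ + ⌊3079/26⌋ + ⌊3079/143⌋ − ⌊3079/286⌋ = 1293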